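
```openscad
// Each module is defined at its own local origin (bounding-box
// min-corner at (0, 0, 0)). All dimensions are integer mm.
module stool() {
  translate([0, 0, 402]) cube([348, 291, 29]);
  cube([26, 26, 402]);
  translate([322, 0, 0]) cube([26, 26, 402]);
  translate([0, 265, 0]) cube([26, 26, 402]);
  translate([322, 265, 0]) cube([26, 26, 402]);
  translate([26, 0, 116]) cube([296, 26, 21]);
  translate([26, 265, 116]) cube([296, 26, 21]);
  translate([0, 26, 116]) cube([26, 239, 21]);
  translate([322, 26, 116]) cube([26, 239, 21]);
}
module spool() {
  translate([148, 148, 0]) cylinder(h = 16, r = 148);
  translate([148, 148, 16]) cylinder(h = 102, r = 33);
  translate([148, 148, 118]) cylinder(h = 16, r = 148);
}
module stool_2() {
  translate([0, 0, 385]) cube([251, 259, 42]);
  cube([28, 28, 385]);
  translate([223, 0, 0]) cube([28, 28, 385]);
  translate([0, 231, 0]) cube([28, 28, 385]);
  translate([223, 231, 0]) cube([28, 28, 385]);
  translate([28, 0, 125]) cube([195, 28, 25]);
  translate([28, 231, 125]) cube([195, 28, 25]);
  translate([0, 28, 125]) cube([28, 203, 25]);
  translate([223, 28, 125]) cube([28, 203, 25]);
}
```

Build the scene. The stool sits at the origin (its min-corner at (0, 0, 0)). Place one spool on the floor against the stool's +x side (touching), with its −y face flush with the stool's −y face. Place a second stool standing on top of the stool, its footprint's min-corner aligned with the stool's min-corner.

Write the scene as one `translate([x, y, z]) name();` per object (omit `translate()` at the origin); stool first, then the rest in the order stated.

stool();
translate([348, 0, 0]) spool();
translate([0, 0, 431]) stool_2();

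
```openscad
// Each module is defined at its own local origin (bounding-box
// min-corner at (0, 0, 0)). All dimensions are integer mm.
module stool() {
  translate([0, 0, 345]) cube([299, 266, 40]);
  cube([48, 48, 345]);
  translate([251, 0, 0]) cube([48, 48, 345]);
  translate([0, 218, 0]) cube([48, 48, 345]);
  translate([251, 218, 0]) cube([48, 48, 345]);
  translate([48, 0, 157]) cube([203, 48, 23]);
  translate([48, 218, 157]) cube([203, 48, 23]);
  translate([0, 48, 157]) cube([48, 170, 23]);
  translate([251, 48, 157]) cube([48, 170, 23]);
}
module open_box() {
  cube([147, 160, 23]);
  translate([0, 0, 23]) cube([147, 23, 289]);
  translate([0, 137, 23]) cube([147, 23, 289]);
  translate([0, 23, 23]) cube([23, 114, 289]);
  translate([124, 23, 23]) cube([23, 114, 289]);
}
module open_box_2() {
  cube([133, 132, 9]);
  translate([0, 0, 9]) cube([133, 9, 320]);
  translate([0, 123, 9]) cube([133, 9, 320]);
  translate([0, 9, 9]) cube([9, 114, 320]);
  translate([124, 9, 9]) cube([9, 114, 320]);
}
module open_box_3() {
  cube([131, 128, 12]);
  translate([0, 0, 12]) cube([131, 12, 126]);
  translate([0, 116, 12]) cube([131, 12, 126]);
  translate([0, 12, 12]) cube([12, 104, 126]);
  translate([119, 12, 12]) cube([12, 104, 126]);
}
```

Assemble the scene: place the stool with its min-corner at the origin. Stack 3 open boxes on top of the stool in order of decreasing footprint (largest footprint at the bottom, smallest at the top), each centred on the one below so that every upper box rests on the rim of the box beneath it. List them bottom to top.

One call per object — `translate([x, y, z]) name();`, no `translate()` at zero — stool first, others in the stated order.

stool();
translate([76, 53, 385]) open_box();
translate([83, 67, 697]) open_box_2();
translate([84, 69, 1026]) open_box_3();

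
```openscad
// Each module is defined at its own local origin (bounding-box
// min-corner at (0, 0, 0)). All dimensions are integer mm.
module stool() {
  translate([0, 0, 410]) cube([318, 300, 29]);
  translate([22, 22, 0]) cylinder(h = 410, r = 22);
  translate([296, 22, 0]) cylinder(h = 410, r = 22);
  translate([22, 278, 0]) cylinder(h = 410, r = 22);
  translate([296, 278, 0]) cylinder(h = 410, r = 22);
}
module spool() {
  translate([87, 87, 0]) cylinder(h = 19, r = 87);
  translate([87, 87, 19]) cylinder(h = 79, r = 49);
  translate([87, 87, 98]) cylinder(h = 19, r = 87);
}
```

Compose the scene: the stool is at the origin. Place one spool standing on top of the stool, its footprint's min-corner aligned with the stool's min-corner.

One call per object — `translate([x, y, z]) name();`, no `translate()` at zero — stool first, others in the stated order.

stool();
translate([0, 0, 439]) spool();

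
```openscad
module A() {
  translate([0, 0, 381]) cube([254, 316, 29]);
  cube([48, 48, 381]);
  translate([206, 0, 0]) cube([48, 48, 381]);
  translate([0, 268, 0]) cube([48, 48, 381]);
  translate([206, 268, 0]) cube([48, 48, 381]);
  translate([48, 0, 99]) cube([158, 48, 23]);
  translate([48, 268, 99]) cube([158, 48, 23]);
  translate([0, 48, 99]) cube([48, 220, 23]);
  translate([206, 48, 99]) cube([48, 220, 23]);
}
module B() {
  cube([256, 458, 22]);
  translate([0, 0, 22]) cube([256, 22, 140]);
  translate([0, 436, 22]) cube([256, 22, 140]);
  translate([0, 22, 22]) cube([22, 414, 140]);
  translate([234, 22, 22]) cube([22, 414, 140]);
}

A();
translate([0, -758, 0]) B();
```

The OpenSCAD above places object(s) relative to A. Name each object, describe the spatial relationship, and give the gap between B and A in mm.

A is a stool. B is an open box. The open box is on the floor beside the stool on its −y side. The gap between the open box and the stool is 300 mm.

The open box's nearest face is 300 mm from the stool's −y face.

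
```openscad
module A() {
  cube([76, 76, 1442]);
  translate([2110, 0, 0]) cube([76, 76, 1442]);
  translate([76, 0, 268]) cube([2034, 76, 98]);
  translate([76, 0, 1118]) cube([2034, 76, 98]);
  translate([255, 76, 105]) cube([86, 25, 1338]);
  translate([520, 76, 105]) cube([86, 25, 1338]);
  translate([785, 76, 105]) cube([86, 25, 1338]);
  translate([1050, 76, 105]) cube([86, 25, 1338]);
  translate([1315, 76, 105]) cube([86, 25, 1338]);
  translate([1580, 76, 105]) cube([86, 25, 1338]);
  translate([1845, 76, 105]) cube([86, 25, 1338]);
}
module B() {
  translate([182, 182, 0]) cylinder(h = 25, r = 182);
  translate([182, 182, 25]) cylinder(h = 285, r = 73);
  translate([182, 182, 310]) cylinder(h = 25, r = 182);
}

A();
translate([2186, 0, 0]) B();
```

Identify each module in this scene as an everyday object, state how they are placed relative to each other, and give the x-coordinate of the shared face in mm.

The fence section's +x face and the spool's −x face are both at x = 2186 mm.

A is a fence section. B is a spool. The spool is against the fence section's +x side, with their −y faces flush. The x-coordinate of the shared face is 2186 mm.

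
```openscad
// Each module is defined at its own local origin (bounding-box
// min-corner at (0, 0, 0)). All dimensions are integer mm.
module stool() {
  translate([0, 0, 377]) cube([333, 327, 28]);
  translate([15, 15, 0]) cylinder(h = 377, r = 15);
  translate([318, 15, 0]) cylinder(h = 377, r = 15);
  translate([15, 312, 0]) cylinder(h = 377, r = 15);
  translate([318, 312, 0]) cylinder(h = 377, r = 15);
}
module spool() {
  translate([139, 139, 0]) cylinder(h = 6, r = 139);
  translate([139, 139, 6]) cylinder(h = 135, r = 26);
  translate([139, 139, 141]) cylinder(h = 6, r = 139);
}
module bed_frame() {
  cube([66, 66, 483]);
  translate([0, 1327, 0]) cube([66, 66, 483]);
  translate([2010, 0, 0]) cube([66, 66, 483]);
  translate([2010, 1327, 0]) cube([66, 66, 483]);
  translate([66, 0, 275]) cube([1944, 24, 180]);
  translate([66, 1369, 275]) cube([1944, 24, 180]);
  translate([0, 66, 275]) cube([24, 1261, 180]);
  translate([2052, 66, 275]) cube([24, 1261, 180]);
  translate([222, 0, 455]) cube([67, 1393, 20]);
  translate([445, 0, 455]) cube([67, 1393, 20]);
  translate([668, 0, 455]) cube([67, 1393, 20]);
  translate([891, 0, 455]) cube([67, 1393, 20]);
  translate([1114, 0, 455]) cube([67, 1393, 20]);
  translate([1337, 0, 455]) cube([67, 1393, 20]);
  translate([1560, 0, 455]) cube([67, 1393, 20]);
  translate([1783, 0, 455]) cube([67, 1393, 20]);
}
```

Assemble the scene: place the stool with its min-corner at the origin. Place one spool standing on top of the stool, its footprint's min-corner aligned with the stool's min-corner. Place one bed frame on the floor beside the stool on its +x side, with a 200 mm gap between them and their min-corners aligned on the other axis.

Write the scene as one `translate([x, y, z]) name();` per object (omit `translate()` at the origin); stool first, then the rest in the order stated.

stool();
translate([0, 0, 405]) spool();
translate([533, 0, 0]) bed_frame();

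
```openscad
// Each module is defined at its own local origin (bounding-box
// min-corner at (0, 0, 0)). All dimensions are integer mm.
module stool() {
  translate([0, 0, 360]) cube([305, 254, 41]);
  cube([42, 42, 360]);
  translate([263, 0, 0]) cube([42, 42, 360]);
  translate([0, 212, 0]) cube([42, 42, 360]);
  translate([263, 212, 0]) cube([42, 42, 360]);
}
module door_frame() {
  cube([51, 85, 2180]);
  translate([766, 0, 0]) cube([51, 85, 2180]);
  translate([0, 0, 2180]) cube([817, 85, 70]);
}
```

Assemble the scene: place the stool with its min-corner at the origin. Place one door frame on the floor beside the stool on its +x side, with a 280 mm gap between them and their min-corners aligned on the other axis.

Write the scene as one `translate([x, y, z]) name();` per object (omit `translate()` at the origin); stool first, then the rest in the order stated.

stool();
translate([585, 0, 0]) door_frame();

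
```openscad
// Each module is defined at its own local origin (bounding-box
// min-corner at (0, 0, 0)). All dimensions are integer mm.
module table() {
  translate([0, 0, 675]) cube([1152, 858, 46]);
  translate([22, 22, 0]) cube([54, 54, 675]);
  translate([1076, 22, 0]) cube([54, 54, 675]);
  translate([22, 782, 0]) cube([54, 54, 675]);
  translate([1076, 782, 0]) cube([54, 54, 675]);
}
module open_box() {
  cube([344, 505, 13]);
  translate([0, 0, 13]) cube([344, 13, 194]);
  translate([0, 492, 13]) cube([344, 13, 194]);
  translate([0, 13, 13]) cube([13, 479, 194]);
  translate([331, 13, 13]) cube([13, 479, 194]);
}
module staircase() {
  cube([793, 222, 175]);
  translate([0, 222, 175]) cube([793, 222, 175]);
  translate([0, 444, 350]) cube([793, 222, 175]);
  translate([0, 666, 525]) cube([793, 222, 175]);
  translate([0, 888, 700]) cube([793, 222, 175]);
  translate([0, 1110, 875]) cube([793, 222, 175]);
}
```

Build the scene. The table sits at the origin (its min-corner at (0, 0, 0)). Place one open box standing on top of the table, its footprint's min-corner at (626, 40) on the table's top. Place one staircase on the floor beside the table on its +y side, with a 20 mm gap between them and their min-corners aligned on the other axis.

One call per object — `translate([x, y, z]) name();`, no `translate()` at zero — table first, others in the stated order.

table();
translate([626, 40, 721]) open_box();
translate([0, 878, 0]) staircase();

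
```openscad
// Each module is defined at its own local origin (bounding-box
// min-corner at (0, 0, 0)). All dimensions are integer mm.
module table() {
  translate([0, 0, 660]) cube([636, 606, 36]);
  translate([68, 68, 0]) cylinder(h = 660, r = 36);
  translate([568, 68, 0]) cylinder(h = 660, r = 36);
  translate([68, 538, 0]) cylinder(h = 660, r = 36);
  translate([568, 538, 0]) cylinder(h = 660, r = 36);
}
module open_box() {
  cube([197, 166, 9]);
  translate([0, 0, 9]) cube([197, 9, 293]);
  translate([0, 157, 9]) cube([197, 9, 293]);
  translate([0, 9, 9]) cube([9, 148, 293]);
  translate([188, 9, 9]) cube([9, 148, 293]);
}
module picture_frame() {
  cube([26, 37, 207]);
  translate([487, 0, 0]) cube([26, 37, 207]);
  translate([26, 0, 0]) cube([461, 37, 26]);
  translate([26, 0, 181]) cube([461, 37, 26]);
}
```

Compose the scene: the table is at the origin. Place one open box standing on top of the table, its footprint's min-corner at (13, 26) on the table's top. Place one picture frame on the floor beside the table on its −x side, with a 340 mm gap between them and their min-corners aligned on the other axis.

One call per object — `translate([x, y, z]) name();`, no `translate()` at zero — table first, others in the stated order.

table();
translate([13, 26, 696]) open_box();
translate([-853, 0, 0]) picture_frame();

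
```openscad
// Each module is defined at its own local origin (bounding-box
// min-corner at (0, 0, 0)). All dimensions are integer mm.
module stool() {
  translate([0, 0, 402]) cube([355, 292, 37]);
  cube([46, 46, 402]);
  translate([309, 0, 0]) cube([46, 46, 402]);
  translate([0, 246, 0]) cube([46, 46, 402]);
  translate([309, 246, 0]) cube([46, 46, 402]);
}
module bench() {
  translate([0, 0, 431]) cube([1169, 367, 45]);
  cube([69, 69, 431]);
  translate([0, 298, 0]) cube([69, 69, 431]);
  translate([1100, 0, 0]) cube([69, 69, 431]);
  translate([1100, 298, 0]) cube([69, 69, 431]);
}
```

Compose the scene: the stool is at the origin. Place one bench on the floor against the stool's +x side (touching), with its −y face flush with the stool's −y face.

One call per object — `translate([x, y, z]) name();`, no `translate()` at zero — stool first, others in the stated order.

stool();
translate([355, 0, 0]) bench();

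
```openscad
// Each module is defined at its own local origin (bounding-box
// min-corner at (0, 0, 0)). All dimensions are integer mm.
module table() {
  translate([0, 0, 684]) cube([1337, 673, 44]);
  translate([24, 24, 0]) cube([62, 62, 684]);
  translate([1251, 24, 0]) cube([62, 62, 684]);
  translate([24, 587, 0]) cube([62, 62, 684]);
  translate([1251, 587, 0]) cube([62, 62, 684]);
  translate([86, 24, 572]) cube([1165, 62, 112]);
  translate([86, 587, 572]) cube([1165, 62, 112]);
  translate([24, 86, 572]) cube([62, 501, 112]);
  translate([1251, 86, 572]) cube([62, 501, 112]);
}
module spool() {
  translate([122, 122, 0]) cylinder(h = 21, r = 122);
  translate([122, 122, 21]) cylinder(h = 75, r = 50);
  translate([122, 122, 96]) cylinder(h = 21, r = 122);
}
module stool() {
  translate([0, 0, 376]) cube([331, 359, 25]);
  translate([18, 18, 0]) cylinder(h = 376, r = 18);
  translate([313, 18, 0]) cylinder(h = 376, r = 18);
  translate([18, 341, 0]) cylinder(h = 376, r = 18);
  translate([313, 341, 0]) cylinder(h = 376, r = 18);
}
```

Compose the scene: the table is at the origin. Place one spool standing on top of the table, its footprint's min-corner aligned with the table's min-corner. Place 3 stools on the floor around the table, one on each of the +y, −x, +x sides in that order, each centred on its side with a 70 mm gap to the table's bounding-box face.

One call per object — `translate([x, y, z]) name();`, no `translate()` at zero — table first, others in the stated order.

table();
translate([0, 0, 728]) spool();
translate([503, 743, 0]) stool();
translate([-401, 157, 0]) stool();
translate([1407, 157, 0]) stool();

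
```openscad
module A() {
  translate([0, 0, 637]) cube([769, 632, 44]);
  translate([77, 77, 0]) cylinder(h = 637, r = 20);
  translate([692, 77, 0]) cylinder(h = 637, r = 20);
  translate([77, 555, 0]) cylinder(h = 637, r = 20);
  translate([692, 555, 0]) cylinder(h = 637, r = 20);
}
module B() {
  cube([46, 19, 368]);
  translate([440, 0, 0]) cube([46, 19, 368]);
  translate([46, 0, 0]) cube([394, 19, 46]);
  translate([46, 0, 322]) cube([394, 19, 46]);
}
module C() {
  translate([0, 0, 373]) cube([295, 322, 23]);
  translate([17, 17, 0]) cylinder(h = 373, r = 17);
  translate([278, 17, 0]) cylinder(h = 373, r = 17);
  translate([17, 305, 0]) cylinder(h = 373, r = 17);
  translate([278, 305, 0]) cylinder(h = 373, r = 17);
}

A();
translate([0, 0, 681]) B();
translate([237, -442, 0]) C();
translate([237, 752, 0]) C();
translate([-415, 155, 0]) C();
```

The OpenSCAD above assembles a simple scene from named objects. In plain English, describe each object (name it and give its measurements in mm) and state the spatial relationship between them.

A is a table: top 769 mm (x) × 632 mm (y), 44 mm thick, upper face at z = 681 mm, on four round legs of 40 mm diameter, each leg's bounding box inset 57 mm from the nearest pair of top edges, running from z = 0 to the bottom of the top.

B is a picture frame with a 394×276 mm rectangular opening (x by z) and a uniform 46 mm border on every side. Frame depth is 19 mm along y. It is built from two vertical stiles running the full outside height and two horizontal rails spanning the gap between the stiles.

C is a four-legged stool. The seat is 295×322 mm, 23 mm thick, top at z = 396 mm. It stands on four round legs, each 34 mm in diameter, from z = 0 to the seat underside, each leg's axis is inset half a diameter from the nearest pair of seat edges (so the leg's bounding box is flush with the corner).

The picture frame is on top of the table. Three stools sit around the table at the −y, +y, −x sides.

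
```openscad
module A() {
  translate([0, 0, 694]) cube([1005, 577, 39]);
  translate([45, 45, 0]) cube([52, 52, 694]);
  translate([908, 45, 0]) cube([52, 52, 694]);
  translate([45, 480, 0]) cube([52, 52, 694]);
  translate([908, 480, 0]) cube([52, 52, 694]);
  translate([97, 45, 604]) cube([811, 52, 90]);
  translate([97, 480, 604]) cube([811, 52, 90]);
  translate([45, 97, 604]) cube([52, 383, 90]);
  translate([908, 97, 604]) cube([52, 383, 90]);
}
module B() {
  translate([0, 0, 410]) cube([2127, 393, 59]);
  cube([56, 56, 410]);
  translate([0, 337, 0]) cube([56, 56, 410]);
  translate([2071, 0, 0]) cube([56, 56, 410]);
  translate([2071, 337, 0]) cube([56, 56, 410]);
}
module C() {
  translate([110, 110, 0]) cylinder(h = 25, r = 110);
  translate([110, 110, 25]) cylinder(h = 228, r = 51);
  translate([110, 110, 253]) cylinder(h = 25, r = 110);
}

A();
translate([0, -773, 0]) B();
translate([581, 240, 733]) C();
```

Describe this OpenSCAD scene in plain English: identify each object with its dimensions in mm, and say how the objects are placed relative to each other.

A is a rectangular dining table. The top is 1005×577×39 mm with its upper surface at z = 733 mm. It stands on four 52×52 mm square legs, each inset 45 mm from the nearest pair of top edges, running from the floor to the underside of the top. Four apron rails, 52 mm thick and 90 mm tall, run between adjacent legs with their top edges flush with the underside of the top and their outer faces flush with the legs' outer faces.

B is a bench: a 2127×393 mm seat slab, 59 mm thick, top at z = 469 mm, on four 56×56 mm square legs flush with the seat corners and standing on z = 0.

C is a spool: two coaxial disc flanges of radius 110 mm and thickness 25 mm, joined by a core cylinder of radius 51 mm and height 228 mm. The lower flange rests on z = 0 and the three cylinders share a vertical axis.

The bench is on the floor beside the table on its −y side. The spool is on top of the table.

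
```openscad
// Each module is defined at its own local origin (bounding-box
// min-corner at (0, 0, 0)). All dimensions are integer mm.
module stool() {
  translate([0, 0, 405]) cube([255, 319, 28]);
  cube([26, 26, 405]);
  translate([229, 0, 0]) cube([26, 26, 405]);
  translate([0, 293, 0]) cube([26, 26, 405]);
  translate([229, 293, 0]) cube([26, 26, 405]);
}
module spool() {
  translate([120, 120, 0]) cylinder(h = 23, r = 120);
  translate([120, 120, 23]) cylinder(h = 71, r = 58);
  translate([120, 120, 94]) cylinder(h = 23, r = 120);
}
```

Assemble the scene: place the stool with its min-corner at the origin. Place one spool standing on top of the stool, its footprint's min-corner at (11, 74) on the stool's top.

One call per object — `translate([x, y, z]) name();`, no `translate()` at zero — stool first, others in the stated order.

stool();
translate([11, 74, 433]) spool();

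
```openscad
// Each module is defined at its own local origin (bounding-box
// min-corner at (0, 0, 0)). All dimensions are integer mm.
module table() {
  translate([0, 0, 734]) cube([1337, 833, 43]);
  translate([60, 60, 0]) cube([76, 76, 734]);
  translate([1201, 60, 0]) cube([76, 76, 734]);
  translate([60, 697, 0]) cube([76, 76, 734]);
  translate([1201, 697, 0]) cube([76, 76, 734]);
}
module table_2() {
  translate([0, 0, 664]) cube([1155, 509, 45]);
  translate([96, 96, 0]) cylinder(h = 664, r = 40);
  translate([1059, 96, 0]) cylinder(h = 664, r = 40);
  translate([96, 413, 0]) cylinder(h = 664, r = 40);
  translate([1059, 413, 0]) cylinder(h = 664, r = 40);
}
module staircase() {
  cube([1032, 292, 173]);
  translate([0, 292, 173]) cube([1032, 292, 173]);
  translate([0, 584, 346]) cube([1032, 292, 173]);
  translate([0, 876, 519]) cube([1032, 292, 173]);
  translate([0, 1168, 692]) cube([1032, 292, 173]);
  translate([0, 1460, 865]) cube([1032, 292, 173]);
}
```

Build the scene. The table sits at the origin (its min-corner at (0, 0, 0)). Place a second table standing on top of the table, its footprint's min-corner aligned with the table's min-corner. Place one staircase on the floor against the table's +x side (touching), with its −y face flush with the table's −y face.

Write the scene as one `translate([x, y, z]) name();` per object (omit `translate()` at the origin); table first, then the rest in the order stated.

table();
translate([0, 0, 777]) table_2();
translate([1337, 0, 0]) staircase();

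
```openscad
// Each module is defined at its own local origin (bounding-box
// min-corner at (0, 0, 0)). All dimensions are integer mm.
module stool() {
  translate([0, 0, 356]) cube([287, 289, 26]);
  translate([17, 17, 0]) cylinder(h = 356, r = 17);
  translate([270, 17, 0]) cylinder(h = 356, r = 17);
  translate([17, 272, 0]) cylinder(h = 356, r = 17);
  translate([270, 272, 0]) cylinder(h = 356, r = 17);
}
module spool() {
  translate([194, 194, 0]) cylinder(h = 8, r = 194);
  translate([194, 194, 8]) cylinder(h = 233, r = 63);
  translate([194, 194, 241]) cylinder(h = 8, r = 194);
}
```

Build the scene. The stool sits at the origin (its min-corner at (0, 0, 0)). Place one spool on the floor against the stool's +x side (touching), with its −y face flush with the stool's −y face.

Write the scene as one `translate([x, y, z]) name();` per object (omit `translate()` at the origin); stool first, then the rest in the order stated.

stool();
translate([287, 0, 0]) spool();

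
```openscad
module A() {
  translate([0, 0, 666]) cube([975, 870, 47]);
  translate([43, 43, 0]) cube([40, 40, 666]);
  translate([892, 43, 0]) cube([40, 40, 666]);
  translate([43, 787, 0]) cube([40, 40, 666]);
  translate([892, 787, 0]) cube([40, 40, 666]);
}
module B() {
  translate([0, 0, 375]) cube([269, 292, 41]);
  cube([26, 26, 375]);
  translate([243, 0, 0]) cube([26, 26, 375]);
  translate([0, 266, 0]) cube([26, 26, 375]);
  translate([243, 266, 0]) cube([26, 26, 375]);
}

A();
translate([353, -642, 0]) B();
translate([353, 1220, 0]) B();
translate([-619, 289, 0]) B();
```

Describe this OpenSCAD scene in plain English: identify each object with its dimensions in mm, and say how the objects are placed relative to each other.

A is a table with a 975×870 mm rectangular top, 47 mm thick, top surface at z = 713 mm, supported by four 40×40 mm square legs, each inset 43 mm from the nearest pair of top edges, running from the floor.

B is a simple wooden stool: a rectangular seat 269 mm (x) by 292 mm (y), 41 mm thick, top face at z = 416 mm, on four square legs, each 26×26 mm in cross-section. The legs rest on z = 0, each flush with a corner of the seat.

Three stools sit around the table at the −y, +y, −x sides.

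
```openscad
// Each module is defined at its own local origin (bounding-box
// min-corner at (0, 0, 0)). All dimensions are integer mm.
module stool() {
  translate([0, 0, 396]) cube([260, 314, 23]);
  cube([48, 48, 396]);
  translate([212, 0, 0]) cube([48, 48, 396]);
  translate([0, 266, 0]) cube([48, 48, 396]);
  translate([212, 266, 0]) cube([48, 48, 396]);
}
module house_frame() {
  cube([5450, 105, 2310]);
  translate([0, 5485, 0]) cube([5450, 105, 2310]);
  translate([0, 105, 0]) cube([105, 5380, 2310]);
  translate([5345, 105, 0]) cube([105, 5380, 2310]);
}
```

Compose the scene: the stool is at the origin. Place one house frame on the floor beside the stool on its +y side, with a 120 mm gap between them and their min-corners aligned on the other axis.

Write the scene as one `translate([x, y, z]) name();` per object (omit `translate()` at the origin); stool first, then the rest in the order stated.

stool();
translate([0, 434, 0]) house_frame();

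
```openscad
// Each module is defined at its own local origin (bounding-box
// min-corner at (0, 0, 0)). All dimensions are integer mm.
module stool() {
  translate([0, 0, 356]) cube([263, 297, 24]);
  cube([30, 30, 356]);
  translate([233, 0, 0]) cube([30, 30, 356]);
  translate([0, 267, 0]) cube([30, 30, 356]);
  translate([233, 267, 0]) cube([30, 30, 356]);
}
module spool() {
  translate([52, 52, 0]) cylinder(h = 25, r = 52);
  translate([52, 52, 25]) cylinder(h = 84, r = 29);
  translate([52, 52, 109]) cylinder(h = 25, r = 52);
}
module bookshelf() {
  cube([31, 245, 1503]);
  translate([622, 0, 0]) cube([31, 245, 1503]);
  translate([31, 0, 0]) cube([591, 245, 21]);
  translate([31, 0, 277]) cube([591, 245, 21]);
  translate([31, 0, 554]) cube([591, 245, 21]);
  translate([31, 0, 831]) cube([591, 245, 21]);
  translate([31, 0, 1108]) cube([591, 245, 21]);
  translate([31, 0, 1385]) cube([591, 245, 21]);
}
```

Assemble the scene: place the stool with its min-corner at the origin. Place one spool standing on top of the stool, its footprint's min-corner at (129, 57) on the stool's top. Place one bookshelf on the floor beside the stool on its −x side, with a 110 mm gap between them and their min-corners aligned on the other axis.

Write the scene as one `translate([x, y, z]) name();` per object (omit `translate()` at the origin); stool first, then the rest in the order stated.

stool();
translate([129, 57, 380]) spool();
translate([-763, 0, 0]) bookshelf();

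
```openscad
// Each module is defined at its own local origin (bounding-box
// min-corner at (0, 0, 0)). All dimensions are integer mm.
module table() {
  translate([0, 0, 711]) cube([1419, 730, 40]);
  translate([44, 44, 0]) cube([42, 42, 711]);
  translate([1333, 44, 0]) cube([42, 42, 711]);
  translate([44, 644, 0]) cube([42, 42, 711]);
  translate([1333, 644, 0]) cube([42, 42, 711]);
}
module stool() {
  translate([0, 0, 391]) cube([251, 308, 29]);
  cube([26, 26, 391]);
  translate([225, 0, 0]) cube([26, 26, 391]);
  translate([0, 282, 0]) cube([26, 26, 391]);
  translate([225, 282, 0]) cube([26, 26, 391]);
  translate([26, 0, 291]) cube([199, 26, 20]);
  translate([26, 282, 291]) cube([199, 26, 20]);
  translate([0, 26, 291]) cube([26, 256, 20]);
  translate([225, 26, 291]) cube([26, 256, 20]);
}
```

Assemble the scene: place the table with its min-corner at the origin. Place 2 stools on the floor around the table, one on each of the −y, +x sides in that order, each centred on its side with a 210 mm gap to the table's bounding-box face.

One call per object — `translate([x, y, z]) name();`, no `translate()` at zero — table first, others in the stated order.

table();
translate([584, -518, 0]) stool();
translate([1629, 211, 0]) stool();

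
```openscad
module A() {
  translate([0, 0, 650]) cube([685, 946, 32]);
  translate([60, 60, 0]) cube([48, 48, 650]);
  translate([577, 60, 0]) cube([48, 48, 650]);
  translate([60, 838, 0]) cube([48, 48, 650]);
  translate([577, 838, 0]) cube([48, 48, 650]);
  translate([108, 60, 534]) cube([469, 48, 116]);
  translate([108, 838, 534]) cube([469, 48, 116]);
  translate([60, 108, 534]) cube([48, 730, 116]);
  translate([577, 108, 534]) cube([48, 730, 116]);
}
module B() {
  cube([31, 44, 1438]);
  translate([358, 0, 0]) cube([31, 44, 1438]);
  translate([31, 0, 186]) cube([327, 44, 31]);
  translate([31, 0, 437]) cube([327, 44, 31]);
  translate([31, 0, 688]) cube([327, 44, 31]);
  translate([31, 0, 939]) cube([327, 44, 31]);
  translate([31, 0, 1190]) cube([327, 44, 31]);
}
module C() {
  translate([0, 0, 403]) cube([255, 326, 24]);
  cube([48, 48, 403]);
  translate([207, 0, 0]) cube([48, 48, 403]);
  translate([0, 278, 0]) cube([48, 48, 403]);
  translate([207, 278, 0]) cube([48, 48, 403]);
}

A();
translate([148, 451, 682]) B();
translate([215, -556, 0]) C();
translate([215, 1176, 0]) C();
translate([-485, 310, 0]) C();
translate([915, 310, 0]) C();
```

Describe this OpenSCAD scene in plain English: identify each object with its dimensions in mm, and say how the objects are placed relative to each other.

A is a table with a 685×946 mm rectangular top, 32 mm thick, top surface at z = 682 mm, supported by four 48×48 mm square legs, each inset 60 mm from the nearest pair of top edges, running from the floor. Four apron rails, 48 mm thick and 116 mm tall, run between adjacent legs with their top edges flush with the underside of the top and their outer faces flush with the legs' outer faces.

B is a straight ladder. Two 31×44 mm vertical rails, 1438 mm tall, stand 389 mm apart (outside-to-outside) with their front faces coplanar on the −y side. 5 rungs, each 44 mm deep and 31 mm tall, span between the inner faces of the rails, front faces flush with the rails. The lowest rung's underside is at z = 186 mm and rungs are spaced 251 mm apart (underside to underside).

C is a simple wooden stool: a rectangular seat 255 mm (x) by 326 mm (y), 24 mm thick, top face at z = 427 mm, on four square legs, each 48×48 mm in cross-section. The legs rest on z = 0, each flush with a corner of the seat.

The ladder is on top of the table, centred. Four stools sit around the table at the −y, +y, −x, +x sides.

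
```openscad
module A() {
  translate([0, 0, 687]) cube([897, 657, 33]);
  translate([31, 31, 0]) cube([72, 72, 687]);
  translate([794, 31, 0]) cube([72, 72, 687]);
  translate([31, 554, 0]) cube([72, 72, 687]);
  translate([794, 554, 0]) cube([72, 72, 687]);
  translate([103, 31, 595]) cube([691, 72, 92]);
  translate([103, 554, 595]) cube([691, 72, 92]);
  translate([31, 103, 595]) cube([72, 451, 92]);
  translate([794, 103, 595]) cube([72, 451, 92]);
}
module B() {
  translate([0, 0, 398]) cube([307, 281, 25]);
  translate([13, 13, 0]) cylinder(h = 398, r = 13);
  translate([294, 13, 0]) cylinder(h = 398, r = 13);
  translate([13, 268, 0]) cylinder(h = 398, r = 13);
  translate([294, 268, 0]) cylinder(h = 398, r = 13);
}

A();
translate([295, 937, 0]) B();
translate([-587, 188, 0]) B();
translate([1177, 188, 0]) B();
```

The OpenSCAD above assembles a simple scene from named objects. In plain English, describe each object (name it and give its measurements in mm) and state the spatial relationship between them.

A is a table with a 897×657 mm rectangular top, 33 mm thick, top surface at z = 720 mm, supported by four 72×72 mm square legs, each inset 31 mm from the nearest pair of top edges, running from the floor. Four apron rails, 72 mm thick and 92 mm tall, run between adjacent legs with their top edges flush with the underside of the top and their outer faces flush with the legs' outer faces.

B is a four-legged stool. The seat is 307×281 mm, 25 mm thick, top at z = 423 mm. It stands on four round legs, each 26 mm in diameter, from z = 0 to the seat underside, each leg's axis is inset half a diameter from the nearest pair of seat edges (so the leg's bounding box is flush with the corner).

Three stools sit around the table at the +y, −x, +x sides.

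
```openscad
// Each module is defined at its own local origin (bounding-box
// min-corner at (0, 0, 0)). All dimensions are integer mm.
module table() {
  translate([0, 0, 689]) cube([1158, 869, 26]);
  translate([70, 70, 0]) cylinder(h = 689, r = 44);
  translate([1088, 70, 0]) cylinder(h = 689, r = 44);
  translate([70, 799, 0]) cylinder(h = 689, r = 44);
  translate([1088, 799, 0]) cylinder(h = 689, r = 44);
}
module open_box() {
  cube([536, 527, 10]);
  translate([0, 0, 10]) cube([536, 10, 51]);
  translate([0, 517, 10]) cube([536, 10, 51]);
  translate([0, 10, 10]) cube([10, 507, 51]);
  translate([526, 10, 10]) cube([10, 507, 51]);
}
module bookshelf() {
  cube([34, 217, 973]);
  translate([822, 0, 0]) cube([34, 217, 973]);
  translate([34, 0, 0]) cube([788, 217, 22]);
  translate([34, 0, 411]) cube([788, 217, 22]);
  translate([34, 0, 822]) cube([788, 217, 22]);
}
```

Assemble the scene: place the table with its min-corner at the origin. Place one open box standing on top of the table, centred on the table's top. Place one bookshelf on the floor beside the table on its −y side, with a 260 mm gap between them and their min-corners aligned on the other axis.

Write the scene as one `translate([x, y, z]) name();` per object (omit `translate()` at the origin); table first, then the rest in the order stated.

table();
translate([311, 171, 715]) open_box();
translate([0, -477, 0]) bookshelf();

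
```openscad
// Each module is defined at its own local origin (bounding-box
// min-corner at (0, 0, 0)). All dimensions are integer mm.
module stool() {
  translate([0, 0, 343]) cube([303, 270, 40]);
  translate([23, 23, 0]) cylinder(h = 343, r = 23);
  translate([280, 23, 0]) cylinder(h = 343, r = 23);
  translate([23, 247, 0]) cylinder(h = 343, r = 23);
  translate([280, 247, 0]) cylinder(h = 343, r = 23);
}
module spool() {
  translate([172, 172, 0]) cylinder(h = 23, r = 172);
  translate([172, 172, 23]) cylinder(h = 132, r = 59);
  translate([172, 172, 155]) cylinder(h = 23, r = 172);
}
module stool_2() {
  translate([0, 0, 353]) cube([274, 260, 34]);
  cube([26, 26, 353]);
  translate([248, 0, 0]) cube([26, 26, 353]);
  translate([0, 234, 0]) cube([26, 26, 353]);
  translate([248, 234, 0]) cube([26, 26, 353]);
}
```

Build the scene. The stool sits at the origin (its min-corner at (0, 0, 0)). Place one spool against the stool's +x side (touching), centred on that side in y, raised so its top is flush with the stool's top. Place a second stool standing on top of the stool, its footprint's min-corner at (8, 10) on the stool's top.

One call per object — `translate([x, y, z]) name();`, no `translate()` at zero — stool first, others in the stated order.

stool();
translate([303, -37, 205]) spool();
translate([8, 10, 383]) stool_2();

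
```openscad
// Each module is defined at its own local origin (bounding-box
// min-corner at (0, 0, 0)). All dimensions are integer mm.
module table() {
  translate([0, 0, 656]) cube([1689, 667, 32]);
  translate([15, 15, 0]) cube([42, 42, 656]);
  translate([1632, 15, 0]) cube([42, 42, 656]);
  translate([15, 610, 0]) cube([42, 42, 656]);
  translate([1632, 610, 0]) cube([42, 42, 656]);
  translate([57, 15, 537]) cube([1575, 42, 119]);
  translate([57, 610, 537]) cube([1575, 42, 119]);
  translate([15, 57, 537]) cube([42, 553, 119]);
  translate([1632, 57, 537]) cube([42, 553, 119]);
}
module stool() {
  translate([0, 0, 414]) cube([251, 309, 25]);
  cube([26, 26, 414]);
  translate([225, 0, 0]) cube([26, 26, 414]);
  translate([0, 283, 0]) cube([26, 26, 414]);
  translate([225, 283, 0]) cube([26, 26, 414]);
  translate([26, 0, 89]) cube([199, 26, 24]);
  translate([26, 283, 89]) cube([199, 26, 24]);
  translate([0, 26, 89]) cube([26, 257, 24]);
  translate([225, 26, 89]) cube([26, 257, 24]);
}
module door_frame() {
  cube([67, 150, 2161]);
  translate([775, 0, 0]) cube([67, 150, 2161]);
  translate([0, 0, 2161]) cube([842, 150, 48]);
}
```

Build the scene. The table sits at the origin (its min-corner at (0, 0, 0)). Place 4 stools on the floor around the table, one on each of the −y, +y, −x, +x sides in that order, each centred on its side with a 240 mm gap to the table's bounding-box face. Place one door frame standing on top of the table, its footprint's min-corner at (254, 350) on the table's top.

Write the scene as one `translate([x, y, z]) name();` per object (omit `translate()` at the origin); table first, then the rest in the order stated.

table();
translate([719, -549, 0]) stool();
translate([719, 907, 0]) stool();
translate([-491, 179, 0]) stool();
translate([1929, 179, 0]) stool();
translate([254, 350, 688]) door_frame();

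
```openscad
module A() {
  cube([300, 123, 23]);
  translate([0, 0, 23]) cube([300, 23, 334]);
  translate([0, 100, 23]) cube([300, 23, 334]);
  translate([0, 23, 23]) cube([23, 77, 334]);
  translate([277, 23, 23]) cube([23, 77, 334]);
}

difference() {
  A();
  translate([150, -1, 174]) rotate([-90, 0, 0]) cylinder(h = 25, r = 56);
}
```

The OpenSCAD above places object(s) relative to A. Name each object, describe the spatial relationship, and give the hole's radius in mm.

The subtracted cylinder has r = 56 mm.

A is an open box. The open box has a circular hole through its front wall. The hole's radius is 56 mm.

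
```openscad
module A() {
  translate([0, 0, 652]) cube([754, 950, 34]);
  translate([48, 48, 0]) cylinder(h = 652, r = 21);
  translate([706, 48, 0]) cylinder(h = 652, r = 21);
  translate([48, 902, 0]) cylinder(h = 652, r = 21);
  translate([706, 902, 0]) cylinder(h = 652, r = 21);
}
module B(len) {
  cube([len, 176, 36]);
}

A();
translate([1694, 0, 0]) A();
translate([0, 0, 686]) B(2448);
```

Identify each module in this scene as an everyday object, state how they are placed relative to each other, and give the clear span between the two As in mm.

Second table starts at x = 1694; first ends at x = 754; clear span = 1694 − 754 = 940 mm.

A is a table. B is a beam. A beam spans the tops of two tables. The clear span between the two tables is 940 mm.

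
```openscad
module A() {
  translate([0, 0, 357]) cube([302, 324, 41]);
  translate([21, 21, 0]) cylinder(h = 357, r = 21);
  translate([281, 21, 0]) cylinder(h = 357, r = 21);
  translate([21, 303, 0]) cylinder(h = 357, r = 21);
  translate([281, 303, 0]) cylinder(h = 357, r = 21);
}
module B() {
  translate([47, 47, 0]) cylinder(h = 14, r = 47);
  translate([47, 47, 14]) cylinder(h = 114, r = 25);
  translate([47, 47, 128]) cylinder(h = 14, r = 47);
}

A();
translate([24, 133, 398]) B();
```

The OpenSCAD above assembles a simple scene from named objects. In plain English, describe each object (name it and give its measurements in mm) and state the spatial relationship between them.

A is a four-legged stool. The seat is a 302×324×41 mm slab whose top surface is at z = 398 mm; four round legs, each 42 mm in diameter, run from the floor (z = 0) to the underside of the seat, each leg's axis is inset half a diameter from the nearest pair of seat edges (so the leg's bounding box is flush with the corner).

B is a spool: two coaxial disc flanges of radius 47 mm and thickness 14 mm, joined by a core cylinder of radius 25 mm and height 114 mm. The lower flange rests on z = 0 and the three cylinders share a vertical axis.

The spool is on top of the stool.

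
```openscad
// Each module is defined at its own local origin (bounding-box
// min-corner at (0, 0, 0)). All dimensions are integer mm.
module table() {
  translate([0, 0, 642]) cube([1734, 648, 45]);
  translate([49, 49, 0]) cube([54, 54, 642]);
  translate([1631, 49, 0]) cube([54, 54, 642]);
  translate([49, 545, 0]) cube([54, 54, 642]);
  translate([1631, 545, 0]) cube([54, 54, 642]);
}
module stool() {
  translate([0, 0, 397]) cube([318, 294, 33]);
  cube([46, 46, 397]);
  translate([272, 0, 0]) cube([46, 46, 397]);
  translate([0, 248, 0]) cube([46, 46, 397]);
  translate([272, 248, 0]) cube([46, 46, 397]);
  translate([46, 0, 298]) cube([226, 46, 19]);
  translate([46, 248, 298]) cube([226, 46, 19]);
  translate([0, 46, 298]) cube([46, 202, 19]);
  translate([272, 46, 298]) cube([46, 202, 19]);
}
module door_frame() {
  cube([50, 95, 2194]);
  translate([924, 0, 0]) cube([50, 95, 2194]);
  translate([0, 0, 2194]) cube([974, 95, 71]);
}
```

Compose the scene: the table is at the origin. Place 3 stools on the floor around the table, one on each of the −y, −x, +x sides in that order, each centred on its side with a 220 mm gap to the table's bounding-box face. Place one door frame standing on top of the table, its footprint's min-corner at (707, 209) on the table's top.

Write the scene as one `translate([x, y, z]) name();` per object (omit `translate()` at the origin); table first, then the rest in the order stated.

table();
translate([708, -514, 0]) stool();
translate([-538, 177, 0]) stool();
translate([1954, 177, 0]) stool();
translate([707, 209, 687]) door_frame();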